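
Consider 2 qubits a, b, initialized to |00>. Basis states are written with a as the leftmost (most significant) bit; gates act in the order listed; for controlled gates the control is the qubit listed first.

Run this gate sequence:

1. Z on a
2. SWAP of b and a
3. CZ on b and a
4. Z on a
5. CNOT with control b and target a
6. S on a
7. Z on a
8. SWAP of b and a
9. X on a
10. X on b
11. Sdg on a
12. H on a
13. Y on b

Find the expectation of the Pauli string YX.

In the final state, YX has expectation 0.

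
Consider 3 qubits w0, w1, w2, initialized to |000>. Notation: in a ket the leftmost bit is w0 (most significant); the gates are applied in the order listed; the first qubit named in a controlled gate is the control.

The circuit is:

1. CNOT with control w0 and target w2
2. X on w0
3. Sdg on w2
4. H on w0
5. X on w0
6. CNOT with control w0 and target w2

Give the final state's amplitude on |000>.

|000> carries amplitude -sqrt(2)/2 in the final state.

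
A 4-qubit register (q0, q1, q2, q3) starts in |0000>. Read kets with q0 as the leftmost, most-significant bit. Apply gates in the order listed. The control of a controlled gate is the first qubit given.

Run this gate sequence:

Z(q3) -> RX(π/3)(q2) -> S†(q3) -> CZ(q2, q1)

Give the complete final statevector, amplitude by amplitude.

After the circuit, the state carries amplitude sqrt(3)/2 on |0000>, -I/2 on |0010>, and 0 on every other basis state.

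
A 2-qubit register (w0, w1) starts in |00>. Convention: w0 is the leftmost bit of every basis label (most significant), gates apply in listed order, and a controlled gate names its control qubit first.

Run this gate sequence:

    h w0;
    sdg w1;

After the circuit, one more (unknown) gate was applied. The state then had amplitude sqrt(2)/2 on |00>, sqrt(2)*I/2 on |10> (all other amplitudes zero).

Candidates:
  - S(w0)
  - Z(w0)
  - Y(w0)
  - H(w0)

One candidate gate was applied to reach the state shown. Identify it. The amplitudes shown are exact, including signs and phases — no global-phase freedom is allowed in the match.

It was S(w0) that produced the state shown.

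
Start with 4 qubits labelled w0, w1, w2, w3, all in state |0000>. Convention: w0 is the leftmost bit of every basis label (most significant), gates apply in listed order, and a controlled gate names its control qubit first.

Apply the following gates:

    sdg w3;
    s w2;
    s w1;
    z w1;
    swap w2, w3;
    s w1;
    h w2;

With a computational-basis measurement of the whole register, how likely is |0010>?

The probability of measuring |0010> is 1/2.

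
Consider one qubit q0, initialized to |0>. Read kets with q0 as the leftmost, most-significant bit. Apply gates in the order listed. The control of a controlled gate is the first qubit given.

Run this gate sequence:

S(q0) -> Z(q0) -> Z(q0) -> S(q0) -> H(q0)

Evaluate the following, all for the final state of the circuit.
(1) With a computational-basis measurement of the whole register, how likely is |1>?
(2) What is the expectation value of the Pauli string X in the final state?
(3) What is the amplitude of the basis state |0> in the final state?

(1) Outcome |1> occurs with probability 1/2.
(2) In the final state, X has expectation 1.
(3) The final state's coefficient on |0> equals sqrt(2)/2.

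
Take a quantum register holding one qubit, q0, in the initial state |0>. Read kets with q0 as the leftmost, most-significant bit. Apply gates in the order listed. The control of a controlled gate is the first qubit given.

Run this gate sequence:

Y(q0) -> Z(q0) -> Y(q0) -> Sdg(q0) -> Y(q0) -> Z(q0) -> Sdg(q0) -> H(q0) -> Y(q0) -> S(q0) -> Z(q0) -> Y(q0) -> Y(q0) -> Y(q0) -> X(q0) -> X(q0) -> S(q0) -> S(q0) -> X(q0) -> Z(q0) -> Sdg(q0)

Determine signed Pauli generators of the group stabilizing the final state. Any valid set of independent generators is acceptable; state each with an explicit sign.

One valid set of independent stabilizer generators is +X (any independent generating set of the same group is equally correct).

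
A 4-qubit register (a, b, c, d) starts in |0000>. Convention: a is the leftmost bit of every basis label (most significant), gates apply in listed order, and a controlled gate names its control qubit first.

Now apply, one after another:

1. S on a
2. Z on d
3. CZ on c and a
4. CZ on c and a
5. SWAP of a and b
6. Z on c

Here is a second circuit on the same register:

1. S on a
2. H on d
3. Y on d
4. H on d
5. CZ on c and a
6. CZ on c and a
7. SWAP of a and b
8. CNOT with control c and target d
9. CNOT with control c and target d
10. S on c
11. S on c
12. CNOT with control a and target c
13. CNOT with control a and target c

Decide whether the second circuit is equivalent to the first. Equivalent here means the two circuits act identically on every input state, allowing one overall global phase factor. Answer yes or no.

No, they are not equivalent — no single phase factor reconciles the two unitaries.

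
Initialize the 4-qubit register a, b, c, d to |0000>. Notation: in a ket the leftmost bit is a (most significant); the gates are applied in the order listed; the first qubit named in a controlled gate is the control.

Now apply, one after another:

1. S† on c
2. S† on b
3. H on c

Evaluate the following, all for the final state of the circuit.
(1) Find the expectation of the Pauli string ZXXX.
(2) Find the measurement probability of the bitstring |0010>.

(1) The expectation value of ZXXX is 0.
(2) The probability of measuring |0010> is 1/2.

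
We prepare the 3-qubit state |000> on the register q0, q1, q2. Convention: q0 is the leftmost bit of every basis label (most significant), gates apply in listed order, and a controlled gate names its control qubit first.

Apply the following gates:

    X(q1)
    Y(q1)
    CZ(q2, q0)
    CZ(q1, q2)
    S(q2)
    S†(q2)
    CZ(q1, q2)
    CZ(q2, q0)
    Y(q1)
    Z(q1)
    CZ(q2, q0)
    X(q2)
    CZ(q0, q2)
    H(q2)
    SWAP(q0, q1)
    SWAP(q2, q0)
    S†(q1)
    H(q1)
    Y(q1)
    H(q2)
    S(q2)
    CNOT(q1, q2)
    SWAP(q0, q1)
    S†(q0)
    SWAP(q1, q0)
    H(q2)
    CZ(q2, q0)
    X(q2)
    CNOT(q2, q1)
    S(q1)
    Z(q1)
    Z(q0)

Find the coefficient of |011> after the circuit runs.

The amplitude on |011> is 1/4 - I/4. Key observation: gates 2-9 undo each other exactly, leaving only the rest of the circuit to track.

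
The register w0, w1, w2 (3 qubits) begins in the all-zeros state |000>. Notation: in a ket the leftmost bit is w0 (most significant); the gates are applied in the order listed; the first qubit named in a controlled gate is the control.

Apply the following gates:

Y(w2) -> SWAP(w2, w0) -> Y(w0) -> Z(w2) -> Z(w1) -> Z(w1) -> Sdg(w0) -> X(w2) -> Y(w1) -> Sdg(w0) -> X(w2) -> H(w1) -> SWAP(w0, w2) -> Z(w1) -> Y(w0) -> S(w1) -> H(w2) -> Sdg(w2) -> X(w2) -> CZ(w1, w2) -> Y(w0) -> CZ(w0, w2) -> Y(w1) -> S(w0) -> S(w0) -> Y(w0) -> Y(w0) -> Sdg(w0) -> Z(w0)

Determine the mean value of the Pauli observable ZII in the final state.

The observable ZII averages to 1. Key observation: gates 25-28 undo each other exactly, leaving only the rest of the circuit to track.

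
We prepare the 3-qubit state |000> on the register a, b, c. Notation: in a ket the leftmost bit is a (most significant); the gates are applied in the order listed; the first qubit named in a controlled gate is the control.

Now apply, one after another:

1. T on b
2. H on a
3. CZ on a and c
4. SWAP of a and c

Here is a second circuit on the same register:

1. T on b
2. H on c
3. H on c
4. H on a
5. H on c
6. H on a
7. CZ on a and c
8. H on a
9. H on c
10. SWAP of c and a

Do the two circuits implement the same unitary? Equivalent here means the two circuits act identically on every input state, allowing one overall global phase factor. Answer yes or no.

No, they are not equivalent — no single phase factor reconciles the two unitaries.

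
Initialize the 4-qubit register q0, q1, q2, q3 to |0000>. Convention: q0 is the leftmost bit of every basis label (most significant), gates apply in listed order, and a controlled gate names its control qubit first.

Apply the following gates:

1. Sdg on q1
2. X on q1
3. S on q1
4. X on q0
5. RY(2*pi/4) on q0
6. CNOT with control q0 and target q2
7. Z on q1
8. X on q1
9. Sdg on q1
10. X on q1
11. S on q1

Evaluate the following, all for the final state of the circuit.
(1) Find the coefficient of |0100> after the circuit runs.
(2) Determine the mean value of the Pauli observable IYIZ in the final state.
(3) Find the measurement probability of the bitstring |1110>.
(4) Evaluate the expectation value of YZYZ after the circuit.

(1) The amplitude on |0100> is -sqrt(2)/2.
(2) The expectation value of IYIZ is 0.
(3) The probability of measuring |1110> is 1/2.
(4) The observable YZYZ averages to -1.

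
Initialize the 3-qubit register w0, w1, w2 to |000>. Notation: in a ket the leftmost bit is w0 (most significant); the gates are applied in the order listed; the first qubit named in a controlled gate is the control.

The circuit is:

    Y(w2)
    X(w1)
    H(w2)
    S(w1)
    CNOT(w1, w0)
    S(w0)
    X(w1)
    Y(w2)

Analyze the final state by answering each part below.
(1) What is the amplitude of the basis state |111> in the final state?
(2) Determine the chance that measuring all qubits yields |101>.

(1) The final state's coefficient on |111> equals 0.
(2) A full measurement returns |101> with probability 1/2.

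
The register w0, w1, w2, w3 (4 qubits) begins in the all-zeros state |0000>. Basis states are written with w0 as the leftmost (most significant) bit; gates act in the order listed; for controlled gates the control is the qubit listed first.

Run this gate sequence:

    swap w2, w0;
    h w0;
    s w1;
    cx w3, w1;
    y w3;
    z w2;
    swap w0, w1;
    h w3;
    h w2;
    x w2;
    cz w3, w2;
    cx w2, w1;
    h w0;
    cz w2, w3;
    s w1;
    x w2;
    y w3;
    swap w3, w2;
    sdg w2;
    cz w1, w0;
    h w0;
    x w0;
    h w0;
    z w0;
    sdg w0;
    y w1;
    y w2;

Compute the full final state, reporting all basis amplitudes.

The resulting statevector has amplitude 1/4 on |0000>, 1/4 on |0001>, -I/4 on |0010>, -I/4 on |0011>, I/4 on |0100>, I/4 on |0101>, 1/4 on |0110>, 1/4 on |0111>, I/4 on |1000>, I/4 on |1001>, 1/4 on |1010>, 1/4 on |1011>, 1/4 on |1100>, 1/4 on |1101>, -I/4 on |1110>, -I/4 on |1111>. Key observation: steps 21-24 multiply out to the identity, so the circuit reduces to the remaining gates.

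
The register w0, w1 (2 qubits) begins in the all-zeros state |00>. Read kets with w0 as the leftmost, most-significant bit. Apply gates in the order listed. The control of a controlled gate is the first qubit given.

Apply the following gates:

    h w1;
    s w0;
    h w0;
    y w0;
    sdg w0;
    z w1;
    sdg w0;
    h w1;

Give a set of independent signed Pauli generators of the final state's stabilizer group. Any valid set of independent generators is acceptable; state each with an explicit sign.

One valid set of independent stabilizer generators is +XI, -IZ (any independent generating set of the same group is equally correct).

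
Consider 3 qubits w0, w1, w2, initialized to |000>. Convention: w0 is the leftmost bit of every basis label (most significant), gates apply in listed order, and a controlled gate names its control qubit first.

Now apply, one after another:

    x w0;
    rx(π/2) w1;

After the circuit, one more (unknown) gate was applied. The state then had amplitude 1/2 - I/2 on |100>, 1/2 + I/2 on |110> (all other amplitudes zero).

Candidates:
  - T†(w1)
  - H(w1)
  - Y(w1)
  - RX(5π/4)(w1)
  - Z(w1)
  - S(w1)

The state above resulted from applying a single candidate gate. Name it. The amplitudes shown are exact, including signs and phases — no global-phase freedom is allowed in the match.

The applied gate was H(w1).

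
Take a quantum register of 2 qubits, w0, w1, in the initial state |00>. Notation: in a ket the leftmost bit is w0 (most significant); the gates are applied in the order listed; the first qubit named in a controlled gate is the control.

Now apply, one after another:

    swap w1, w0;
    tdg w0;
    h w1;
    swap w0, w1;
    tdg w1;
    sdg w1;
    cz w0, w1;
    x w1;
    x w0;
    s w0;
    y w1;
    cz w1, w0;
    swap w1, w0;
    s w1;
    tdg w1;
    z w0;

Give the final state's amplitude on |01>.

|01> carries amplitude sqrt(2)*exp(I*pi/4)/2 in the final state.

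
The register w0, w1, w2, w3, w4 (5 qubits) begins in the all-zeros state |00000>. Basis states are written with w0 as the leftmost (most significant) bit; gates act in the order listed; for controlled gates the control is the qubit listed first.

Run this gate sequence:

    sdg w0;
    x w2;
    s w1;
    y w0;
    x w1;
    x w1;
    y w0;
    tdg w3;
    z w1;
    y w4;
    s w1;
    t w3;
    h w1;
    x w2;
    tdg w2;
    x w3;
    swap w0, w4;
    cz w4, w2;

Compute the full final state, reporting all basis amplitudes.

The final amplitudes are sqrt(2)*I/2 on |10010>, sqrt(2)*I/2 on |11010>, and 0 on every other basis state. Key observation: gates 4-7 undo each other exactly, leaving only the rest of the circuit to track.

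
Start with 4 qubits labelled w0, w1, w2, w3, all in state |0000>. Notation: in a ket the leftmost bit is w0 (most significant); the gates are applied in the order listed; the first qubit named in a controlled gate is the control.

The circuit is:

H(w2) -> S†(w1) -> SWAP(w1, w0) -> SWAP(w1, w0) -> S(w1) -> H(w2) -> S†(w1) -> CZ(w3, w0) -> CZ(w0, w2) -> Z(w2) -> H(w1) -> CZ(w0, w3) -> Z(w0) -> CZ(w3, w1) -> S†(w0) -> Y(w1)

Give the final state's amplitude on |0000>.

|0000> carries amplitude -sqrt(2)*I/2 in the final state. Key observation: the block from step 1 through step 6 cancels to the identity and can be dropped.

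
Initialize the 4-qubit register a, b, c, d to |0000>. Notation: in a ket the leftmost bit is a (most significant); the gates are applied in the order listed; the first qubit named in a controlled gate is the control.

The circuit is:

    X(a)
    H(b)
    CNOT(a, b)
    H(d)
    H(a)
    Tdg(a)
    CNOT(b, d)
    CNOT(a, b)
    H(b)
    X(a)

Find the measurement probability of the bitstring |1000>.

Outcome |1000> occurs with probability 1/4.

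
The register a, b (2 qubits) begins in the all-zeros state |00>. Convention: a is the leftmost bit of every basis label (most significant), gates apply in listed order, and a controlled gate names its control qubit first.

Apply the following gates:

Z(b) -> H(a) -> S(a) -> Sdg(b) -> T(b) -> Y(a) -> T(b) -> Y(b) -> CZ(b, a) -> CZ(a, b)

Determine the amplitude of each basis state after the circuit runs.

The final amplitudes are 0 on |00>, sqrt(2)*I/2 on |01>, 0 on |10>, -sqrt(2)/2 on |11>.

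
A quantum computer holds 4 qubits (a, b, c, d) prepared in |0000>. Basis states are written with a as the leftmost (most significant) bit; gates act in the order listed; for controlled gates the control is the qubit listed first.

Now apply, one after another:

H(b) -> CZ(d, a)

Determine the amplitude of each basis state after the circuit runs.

After the circuit, the state carries amplitude sqrt(2)/2 on |0000>, sqrt(2)/2 on |0100>, and 0 on every other basis state.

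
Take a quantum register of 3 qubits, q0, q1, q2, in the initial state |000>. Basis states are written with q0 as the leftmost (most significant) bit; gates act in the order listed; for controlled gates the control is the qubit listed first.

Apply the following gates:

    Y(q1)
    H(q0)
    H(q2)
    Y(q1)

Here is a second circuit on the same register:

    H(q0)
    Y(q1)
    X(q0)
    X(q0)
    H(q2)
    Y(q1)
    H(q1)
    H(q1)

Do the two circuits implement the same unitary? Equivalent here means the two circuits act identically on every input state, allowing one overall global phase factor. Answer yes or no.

Yes — the two circuits implement the same unitary up to a global phase.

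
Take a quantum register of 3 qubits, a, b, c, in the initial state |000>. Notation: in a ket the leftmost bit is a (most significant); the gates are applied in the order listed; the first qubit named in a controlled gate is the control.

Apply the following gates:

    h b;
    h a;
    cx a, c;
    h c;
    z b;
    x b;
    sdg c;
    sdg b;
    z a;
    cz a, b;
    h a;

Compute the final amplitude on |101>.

The amplitude on |101> is 0.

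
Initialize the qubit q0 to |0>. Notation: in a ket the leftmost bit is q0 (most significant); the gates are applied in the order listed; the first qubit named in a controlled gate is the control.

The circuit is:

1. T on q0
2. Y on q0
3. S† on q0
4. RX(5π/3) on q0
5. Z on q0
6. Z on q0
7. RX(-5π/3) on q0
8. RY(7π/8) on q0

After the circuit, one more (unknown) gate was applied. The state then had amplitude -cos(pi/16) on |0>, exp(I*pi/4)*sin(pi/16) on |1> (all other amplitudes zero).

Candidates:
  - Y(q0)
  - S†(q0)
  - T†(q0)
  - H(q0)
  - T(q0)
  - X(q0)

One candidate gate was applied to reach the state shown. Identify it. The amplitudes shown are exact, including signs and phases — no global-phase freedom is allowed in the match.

The unique candidate consistent with the amplitudes is T(q0). Key observation: steps 4-7 multiply out to the identity, so the circuit reduces to the remaining gates.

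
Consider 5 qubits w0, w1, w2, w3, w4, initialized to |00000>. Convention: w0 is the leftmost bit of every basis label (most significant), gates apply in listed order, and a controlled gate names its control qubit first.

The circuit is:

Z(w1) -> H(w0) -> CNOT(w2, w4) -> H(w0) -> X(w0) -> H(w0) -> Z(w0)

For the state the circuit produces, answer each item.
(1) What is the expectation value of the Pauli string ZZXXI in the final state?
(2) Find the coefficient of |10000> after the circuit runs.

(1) In the final state, ZZXXI has expectation 0. Key observation: gates 4-7 undo each other exactly, leaving only the rest of the circuit to track.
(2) The amplitude on |10000> is sqrt(2)/2.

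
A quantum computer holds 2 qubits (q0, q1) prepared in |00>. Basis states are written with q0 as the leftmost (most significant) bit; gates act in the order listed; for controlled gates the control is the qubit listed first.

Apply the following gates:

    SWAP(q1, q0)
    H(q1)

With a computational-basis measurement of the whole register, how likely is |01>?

The probability of measuring |01> is 1/2.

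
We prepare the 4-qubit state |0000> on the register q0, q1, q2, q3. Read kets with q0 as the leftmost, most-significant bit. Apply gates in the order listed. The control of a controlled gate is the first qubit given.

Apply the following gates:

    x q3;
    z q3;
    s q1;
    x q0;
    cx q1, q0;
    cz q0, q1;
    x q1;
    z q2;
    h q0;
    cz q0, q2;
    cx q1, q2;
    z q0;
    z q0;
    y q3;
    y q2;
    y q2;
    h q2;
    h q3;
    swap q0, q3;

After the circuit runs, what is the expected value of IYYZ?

The observable IYYZ averages to 0.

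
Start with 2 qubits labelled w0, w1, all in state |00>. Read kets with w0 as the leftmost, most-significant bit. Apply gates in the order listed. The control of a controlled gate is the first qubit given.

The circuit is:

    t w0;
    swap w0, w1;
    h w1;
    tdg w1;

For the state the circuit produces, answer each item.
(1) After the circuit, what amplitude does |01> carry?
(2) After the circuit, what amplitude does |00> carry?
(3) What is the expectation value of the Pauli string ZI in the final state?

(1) The final state's coefficient on |01> equals -sqrt(2)*exp(3*I*pi/4)/2.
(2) |00> carries amplitude sqrt(2)/2 in the final state.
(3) In the final state, ZI has expectation 1.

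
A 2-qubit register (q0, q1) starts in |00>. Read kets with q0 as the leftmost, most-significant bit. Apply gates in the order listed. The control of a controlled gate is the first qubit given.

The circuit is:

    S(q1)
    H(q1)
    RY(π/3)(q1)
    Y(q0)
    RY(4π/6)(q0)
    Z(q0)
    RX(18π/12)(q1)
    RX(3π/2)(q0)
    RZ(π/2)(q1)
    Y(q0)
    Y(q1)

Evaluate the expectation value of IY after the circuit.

The observable IY averages to 1/2.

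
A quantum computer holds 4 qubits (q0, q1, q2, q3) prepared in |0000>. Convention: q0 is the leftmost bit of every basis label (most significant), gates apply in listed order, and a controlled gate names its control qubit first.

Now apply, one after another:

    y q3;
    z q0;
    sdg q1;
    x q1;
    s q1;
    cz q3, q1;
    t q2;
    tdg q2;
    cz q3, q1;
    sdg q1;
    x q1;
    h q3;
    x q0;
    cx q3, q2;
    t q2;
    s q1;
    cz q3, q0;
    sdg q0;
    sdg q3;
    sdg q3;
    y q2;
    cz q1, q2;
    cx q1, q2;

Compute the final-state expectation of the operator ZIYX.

The observable ZIYX averages to sqrt(2)/2. Key observation: the block from step 4 through step 11 cancels to the identity and can be dropped.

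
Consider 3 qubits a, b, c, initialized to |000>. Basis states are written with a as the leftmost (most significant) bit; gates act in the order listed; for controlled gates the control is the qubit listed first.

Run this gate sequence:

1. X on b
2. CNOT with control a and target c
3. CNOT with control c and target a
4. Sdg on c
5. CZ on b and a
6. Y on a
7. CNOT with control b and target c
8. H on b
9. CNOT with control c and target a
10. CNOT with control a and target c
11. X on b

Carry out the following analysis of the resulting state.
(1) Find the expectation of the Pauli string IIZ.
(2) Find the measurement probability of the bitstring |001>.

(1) The observable IIZ averages to -1.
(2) A full measurement returns |001> with probability 1/2.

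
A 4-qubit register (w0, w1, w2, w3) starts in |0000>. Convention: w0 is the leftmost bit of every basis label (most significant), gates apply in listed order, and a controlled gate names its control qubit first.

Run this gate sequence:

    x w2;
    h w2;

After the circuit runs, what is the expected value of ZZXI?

The observable ZZXI averages to -1.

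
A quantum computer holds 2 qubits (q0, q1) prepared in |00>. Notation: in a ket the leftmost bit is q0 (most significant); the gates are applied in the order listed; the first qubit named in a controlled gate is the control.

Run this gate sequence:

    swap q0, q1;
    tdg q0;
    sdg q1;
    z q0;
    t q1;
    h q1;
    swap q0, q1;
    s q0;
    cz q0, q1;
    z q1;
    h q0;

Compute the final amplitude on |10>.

|10> carries amplitude 1/2 - I/2 in the final state.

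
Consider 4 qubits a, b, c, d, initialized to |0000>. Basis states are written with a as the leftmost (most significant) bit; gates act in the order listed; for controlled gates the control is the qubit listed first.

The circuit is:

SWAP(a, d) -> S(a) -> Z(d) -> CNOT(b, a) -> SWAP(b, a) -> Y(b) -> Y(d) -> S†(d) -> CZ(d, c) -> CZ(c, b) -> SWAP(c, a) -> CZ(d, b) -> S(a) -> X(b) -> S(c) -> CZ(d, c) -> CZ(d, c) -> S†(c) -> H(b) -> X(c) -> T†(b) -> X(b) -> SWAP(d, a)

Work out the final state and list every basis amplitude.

After the circuit, the state carries amplitude -sqrt(2)*exp(I*pi/4)/2 on |1010>, -sqrt(2)*I/2 on |1110>, and 0 on every other basis state.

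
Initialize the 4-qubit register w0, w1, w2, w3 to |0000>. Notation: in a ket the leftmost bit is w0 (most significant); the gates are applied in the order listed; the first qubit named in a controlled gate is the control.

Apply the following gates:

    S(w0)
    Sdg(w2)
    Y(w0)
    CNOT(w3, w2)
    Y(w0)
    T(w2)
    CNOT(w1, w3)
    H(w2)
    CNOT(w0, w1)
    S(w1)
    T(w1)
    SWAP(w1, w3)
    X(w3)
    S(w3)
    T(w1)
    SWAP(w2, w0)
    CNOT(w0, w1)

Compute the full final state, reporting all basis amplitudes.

The final amplitudes are sqrt(2)*I/2 on |0001>, sqrt(2)*I/2 on |1101>, and 0 on every other basis state.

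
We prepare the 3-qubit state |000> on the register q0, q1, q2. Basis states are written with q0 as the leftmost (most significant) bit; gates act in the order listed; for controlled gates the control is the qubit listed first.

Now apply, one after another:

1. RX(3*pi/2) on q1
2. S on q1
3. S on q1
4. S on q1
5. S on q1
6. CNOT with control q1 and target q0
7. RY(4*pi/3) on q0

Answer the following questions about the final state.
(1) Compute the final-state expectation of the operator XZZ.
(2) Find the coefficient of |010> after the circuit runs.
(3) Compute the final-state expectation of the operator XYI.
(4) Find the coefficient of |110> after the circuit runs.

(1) The expectation value of XZZ is -sqrt(3)/2. Key observation: gates 2-5 undo each other exactly, leaving only the rest of the circuit to track.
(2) The final state's coefficient on |010> equals sqrt(6)*I/4.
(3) In the final state, XYI has expectation -1/2.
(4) The amplitude on |110> is sqrt(2)*I/4.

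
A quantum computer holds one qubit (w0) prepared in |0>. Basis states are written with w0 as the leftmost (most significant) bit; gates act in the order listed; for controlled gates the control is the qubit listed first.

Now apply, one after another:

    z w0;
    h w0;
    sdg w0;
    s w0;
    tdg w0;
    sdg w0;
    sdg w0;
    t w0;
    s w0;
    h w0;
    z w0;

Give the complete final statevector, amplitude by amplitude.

The resulting statevector has amplitude 1/2 - I/2 on |0>, -1/2 - I/2 on |1>.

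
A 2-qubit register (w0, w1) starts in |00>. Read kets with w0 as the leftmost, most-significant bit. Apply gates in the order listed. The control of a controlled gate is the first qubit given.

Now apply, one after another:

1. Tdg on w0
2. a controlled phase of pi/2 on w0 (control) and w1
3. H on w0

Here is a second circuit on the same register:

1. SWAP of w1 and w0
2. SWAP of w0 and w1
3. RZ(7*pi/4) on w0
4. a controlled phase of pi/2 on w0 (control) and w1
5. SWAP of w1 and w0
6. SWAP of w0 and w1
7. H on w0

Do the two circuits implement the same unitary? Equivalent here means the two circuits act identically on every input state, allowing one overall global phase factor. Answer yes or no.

Yes, they are equivalent — the unitaries differ by at most a global phase.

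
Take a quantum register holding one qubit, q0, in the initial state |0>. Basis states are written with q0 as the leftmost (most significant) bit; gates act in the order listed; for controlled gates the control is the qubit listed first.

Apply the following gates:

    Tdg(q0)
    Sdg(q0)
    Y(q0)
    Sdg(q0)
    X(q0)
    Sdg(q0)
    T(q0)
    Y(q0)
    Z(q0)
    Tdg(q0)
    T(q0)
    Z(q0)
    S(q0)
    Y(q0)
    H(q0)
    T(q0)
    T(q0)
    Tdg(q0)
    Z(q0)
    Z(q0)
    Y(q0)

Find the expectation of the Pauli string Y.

In the final state, Y has expectation sqrt(2)/2.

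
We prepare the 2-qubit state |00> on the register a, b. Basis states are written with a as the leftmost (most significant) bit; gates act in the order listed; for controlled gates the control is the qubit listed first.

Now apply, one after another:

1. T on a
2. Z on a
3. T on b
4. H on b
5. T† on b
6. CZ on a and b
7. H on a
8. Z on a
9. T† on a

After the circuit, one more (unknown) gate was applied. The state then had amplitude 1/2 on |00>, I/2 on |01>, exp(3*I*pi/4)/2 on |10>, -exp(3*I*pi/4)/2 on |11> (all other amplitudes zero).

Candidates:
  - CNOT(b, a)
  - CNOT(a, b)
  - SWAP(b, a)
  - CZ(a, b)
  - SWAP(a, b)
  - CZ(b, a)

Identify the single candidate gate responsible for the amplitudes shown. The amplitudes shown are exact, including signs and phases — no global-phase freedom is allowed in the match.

The applied gate was CNOT(b, a).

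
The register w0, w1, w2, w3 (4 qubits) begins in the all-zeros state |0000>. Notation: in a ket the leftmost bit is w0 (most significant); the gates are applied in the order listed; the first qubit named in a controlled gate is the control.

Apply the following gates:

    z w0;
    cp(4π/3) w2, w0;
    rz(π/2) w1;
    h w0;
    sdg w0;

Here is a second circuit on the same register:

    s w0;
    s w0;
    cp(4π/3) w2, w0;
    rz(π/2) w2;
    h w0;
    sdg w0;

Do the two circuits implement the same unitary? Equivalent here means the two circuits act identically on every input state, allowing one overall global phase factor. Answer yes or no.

No, they are not equivalent — no single phase factor reconciles the two unitaries.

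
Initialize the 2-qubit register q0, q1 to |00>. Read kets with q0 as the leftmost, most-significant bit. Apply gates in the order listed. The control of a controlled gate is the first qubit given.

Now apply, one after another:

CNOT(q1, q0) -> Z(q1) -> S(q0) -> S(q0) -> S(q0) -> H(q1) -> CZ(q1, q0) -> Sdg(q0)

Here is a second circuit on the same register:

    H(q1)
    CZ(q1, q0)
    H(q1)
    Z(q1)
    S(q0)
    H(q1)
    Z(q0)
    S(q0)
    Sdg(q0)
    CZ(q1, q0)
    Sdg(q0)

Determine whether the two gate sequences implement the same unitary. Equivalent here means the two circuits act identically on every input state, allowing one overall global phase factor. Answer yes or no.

No: there is an input state on which the two circuits produce genuinely different outputs (not merely differing by a phase).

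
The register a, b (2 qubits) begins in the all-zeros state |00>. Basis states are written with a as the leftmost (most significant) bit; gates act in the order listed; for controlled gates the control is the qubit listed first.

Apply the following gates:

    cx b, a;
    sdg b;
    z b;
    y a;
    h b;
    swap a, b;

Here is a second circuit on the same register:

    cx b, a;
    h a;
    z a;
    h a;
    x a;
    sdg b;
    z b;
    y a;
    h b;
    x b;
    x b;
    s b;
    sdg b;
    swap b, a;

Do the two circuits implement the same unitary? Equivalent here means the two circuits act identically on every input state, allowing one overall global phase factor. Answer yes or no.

Yes, they are equivalent — the unitaries differ by at most a global phase.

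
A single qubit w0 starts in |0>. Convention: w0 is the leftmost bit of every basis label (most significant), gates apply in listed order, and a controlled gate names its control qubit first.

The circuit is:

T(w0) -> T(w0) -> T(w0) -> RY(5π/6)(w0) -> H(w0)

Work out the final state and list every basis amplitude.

The final amplitudes are sqrt(3)/2 on |0>, -1/2 on |1>.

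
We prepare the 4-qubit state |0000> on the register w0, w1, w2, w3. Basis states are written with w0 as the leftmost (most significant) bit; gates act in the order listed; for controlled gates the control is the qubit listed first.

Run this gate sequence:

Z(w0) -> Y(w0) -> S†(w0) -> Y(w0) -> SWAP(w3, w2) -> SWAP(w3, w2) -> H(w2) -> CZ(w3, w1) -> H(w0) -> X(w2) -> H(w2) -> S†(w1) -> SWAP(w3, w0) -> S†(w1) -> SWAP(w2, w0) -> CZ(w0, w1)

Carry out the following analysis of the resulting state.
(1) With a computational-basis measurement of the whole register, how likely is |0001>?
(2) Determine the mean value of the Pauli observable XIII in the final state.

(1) The probability of measuring |0001> is 1/2. Key observation: gates 5-6 undo each other exactly, leaving only the rest of the circuit to track.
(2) The observable XIII averages to 0.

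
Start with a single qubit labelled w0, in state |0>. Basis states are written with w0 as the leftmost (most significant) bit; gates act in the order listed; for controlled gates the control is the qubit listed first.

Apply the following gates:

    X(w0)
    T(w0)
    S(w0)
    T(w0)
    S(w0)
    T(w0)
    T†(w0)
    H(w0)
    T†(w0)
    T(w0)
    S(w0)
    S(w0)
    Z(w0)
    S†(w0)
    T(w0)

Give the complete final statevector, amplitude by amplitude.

The final amplitudes are -sqrt(2)*I/2 on |0>, sqrt(2)*exp(I*pi/4)/2 on |1>.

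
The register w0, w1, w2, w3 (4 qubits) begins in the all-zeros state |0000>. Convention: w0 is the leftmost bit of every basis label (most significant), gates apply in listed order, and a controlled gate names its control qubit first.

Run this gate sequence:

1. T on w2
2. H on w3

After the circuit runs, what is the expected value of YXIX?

In the final state, YXIX has expectation 0.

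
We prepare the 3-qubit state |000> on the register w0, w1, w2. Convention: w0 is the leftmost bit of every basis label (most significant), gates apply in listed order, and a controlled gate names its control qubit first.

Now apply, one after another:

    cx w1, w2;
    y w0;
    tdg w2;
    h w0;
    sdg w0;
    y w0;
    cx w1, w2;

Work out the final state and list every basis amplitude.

The resulting statevector has amplitude sqrt(2)*I/2 on |000>, -sqrt(2)/2 on |100>, and 0 on every other basis state.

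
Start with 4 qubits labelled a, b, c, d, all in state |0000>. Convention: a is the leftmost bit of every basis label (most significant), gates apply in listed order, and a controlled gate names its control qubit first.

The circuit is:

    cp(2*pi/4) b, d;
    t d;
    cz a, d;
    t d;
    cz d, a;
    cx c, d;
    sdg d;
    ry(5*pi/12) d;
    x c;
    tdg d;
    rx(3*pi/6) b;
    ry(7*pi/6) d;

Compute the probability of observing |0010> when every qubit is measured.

The probability of measuring |0010> is -3*sqrt(2)/32 + sqrt(3)/32 + sqrt(6)/32 + 9/32.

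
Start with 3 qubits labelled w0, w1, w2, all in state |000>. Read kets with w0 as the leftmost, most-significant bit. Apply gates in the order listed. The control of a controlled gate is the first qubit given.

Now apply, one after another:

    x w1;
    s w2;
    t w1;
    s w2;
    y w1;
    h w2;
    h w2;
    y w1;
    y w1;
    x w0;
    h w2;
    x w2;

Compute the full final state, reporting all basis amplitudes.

The final amplitudes are -sqrt(2)*exp(3*I*pi/4)/2 on |100>, -sqrt(2)*exp(3*I*pi/4)/2 on |101>, and 0 on every other basis state.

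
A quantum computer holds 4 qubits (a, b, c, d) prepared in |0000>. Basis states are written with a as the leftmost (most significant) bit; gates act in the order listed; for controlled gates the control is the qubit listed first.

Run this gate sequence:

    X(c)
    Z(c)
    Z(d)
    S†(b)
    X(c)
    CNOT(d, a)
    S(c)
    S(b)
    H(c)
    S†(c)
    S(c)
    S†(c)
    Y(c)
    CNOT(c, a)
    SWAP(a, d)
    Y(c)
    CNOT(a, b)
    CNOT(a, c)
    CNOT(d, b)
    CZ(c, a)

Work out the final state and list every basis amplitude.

After the circuit, the state carries amplitude sqrt(2)*I/2 on |0010>, -sqrt(2)/2 on |0101>, and 0 on every other basis state.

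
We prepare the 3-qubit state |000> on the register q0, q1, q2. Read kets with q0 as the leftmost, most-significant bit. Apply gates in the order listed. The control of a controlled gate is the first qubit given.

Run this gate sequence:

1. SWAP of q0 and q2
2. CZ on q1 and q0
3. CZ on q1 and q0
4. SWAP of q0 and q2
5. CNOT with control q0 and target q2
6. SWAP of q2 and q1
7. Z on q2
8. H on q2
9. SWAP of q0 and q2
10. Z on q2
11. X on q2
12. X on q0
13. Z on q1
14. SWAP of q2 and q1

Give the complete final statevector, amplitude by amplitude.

The final amplitudes are sqrt(2)/2 on |010>, sqrt(2)/2 on |110>, and 0 on every other basis state. Key observation: steps 1-4 multiply out to the identity, so the circuit reduces to the remaining gates.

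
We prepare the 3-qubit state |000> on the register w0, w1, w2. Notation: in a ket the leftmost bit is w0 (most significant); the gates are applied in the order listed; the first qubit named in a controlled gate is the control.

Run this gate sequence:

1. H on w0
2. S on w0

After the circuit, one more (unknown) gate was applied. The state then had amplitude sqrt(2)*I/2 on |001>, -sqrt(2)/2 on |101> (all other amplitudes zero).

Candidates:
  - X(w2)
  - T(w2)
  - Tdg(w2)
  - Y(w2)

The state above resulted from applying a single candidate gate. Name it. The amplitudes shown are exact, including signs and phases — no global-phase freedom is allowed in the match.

The applied gate was Y(w2).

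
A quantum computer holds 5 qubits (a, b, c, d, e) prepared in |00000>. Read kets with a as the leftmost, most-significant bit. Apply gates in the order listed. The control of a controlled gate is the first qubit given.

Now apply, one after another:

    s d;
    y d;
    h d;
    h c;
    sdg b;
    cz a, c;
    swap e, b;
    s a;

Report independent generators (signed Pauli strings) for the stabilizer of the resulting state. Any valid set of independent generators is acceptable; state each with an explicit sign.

The final state is stabilized by the group generated by +IIXII, -IIIXI, +ZIIII, +IZIII, +IIIIZ; other independent generating sets are equally valid.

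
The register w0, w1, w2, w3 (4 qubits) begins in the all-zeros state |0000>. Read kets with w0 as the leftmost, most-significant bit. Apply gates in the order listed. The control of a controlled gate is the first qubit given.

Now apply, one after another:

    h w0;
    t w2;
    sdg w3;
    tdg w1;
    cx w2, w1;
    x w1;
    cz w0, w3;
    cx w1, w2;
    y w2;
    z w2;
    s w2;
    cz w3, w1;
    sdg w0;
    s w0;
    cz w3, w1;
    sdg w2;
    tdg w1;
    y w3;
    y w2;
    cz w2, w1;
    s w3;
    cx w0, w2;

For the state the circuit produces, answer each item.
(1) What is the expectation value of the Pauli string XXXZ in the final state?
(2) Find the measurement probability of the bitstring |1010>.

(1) The observable XXXZ averages to 0. Key observation: the block from step 11 through step 16 cancels to the identity and can be dropped.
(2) Outcome |1010> occurs with probability 0.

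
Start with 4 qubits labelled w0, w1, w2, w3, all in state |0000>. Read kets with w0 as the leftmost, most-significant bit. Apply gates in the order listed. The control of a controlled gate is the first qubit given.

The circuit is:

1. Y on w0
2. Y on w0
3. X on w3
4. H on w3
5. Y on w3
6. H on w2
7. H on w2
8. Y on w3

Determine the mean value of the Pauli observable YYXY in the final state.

The observable YYXY averages to 0. Key observation: gates 5-8 undo each other exactly, leaving only the rest of the circuit to track.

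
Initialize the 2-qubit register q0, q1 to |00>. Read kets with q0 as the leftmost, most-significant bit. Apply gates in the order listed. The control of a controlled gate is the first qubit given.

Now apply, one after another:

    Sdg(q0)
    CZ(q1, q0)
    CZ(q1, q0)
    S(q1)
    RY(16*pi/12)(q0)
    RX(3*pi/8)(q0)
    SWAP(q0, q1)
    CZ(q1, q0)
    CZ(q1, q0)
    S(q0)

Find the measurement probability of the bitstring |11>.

The probability of measuring |11> is 0.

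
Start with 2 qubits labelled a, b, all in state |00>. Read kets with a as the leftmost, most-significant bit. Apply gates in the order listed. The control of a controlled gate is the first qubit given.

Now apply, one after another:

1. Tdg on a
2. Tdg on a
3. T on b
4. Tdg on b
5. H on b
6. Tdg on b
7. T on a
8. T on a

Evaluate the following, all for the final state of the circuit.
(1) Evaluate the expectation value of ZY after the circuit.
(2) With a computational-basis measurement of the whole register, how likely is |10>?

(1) The expectation value of ZY is -sqrt(2)/2.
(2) A full measurement returns |10> with probability 0.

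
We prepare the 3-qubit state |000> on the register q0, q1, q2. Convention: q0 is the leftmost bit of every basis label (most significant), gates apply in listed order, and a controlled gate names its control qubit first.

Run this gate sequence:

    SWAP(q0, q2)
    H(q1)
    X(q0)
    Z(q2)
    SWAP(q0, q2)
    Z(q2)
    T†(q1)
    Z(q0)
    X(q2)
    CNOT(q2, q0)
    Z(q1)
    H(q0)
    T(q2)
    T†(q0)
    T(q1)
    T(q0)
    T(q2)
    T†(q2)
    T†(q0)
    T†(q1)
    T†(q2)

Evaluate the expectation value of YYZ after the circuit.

The expectation value of YYZ is -1/2. Key observation: steps 15-20 multiply out to the identity, so the circuit reduces to the remaining gates.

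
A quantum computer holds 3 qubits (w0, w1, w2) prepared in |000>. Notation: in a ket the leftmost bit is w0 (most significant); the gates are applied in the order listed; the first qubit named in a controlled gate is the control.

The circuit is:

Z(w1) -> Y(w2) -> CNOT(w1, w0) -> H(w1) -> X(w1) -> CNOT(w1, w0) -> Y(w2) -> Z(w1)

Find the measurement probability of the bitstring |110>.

A full measurement returns |110> with probability 1/2.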